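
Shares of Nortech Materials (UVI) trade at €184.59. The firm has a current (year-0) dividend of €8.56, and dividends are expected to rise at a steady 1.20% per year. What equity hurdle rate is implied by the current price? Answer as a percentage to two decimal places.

Rearranging the constant-growth DDM: r = D₁/P₀ + g.
D₁ = 8.56 × (1 + 0.012) = 8.6627.
r = 8.6627 / 184.59 + 0.012 = 0.04693 + 0.012 = 0.05893

5.89%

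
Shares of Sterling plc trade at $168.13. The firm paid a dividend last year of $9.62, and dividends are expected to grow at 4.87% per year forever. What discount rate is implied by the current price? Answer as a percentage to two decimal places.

Rearranging the constant-growth DDM: r = D₁/P₀ + g.
D₁ = 9.62 × (1 + 0.0487) = 10.0885.
r = 10.0885 / 168.13 + 0.0487 = 0.06000 + 0.0487 = 0.10870

10.87%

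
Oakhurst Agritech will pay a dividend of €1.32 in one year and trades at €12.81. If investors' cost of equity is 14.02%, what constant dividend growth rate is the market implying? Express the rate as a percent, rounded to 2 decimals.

From P₀ = D₁/(r − g), the implied growth is g = r − D₁/P₀.
g = 0.1402 − 1.32/12.81 = 0.1402 − 0.10304 = 0.03716

3.72%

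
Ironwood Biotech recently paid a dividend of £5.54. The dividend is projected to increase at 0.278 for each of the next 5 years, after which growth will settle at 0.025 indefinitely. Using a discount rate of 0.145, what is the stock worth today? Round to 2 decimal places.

Two-stage DDM. Project D₁…D_5 at 0.278, terminal growth 0.025, discount at r = 0.145.
D_1 = 7.0801
D_2 = 9.0484
D_3 = 11.5638
D_4 = 14.7786
D_5 = 18.8870
Terminal value at t=5: TV = D_6/(r−g) = 19.3592/(0.145−0.025) = 161.3268
P₀ = 7.0801/(1+0.145)^1 + 9.0484/(1+0.145)^2 + 11.5638/(1+0.145)^3 + 14.7786/(1+0.145)^4 + 18.8870/(1+0.145)^5 + 161.3268/(1+0.145)^5 = 120.9586

£120.96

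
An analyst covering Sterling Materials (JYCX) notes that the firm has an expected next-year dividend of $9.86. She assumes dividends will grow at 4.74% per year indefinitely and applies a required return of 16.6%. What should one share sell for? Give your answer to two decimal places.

$83.14

Gordon growth model: P₀ = D₁/(r − g), with D₁ = 9.86 given directly.
P₀ = 9.8600 / (0.166 − 0.0474) = 9.8600 / 0.1186 = 83.1366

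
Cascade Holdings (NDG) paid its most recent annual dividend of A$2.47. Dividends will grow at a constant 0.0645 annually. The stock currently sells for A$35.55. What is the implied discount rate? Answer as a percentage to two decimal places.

13.85%

Rearranging the constant-growth DDM: r = D₁/P₀ + g.
D₁ = 2.47 × (1 + 0.0645) = 2.6293.
r = 2.6293 / 35.55 + 0.0645 = 0.07396 + 0.0645 = 0.13846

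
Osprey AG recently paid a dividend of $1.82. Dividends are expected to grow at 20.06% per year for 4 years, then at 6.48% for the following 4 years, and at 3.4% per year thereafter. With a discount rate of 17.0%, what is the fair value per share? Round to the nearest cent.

$24.71

Three-stage DDM. Project D₁…D_8; terminal Gordon value at t=8 with g = 0.034; discount at r = 0.17.
D_1 = 2.1851
D_2 = 2.6234
D_3 = 3.1497
D_4 = 3.7815
D_5 = 4.0265
D_6 = 4.2875
D_7 = 4.5653
D_8 = 4.8611
TV_8 = 5.0264/(0.17−0.034) = 36.9589
P₀ = Σ Dₜ/(1+r)ᵗ + TV_8/(1+r)^8 = 24.7073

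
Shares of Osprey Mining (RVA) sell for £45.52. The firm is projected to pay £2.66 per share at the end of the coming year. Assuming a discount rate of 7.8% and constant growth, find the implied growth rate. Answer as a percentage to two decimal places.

1.96%

From P₀ = D₁/(r − g), the implied growth is g = r − D₁/P₀.
g = 0.078 − 2.66/45.52 = 0.078 − 0.05844 = 0.01956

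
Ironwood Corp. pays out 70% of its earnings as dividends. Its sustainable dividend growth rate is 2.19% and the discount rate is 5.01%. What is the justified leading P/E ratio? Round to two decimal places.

24.82

Justified leading P/E = b/(r−g) = 0.70/(0.0501−0.0219) = 24.8227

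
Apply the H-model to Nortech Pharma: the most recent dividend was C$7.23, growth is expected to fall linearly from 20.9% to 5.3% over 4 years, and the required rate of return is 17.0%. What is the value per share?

C$84.35

H-model: P₀ = D₀[(1+g_L) + H(g_S−g_L)]/(r−g_L), with H = 4/2 = 2.
P₀ = 7.23 × [(1+0.053) + 2×(0.209−0.053)] / (0.17−0.053)
   = 7.23 × 1.3650 / 0.117 = 84.3500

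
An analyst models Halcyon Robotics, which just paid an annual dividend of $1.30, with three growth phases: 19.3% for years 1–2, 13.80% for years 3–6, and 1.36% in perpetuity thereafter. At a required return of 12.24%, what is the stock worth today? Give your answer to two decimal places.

$23.39

Three-stage DDM. Project D₁…D_6; terminal Gordon value at t=6 with g = 0.0136; discount at r = 0.1224.
D_1 = 1.5509
D_2 = 1.8502
D_3 = 2.1056
D_4 = 2.3961
D_5 = 2.7268
D_6 = 3.1031
TV_6 = 3.1453/(0.1224−0.0136) = 28.9089
P₀ = Σ Dₜ/(1+r)ᵗ + TV_6/(1+r)^6 = 23.3914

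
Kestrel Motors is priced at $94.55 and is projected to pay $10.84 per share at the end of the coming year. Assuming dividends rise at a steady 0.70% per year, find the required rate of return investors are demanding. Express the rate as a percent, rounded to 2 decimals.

12.16%

Rearranging the constant-growth DDM: r = D₁/P₀ + g.
r = 10.8400 / 94.55 + 0.007 = 0.11465 + 0.007 = 0.12165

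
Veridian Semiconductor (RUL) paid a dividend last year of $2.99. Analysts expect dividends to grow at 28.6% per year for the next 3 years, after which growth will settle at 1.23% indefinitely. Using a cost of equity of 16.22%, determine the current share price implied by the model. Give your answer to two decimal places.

$38.38

Two-stage DDM. Project D₁…D_3 at 0.286, terminal growth 0.0123, discount at r = 0.1622.
D_1 = 3.8451
D_2 = 4.9449
D_3 = 6.3591
Terminal value at t=3: TV = D_4/(r−g) = 6.4373/(0.1622−0.0123) = 42.9439
P₀ = 3.8451/(1+0.1622)^1 + 4.9449/(1+0.1622)^2 + 6.3591/(1+0.1622)^3 + 42.9439/(1+0.1622)^3 = 38.3767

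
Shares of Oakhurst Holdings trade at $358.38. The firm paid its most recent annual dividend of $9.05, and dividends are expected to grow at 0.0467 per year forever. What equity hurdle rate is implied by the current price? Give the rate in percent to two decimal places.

Rearranging the constant-growth DDM: r = D₁/P₀ + g.
D₁ = 9.05 × (1 + 0.0467) = 9.4726.
r = 9.4726 / 358.38 + 0.0467 = 0.02643 + 0.0467 = 0.07313

7.31%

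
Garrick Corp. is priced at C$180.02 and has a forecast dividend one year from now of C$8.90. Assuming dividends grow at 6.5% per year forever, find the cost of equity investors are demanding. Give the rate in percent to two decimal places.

Rearranging the constant-growth DDM: r = D₁/P₀ + g.
r = 8.9000 / 180.02 + 0.065 = 0.04944 + 0.065 = 0.11444

11.44%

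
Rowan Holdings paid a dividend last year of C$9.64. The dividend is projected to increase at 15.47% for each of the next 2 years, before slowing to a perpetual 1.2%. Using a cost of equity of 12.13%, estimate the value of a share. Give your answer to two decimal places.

C$114.80

Two-stage DDM. Project D₁…D_2 at 0.1547, terminal growth 0.012, discount at r = 0.1213.
D_1 = 11.1313
D_2 = 12.8533
Terminal value at t=2: TV = D_3/(r−g) = 13.0076/(0.1213−0.012) = 119.0079
P₀ = 11.1313/(1+0.1213)^1 + 12.8533/(1+0.1213)^2 + 119.0079/(1+0.1213)^2 = 114.8025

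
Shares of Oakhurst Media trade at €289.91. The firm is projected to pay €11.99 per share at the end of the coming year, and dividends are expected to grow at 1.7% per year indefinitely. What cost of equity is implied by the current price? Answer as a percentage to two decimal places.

5.84%

Rearranging the constant-growth DDM: r = D₁/P₀ + g.
r = 11.9900 / 289.91 + 0.017 = 0.04136 + 0.017 = 0.05836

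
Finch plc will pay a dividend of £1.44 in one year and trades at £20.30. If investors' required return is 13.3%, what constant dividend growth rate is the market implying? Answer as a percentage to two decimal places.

From P₀ = D₁/(r − g), the implied growth is g = r − D₁/P₀.
g = 0.133 − 1.44/20.30 = 0.133 − 0.07094 = 0.06206

6.21%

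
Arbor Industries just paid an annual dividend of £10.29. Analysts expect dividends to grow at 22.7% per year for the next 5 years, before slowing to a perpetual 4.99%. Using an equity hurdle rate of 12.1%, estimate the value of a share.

£306.74

Two-stage DDM. Project D₁…D_5 at 0.227, terminal growth 0.0499, discount at r = 0.121.
D_1 = 12.6258
D_2 = 15.4919
D_3 = 19.0086
D_4 = 23.3235
D_5 = 28.6179
Terminal value at t=5: TV = D_6/(r−g) = 30.0460/(0.121−0.0499) = 422.5874
P₀ = 12.6258/(1+0.121)^1 + 15.4919/(1+0.121)^2 + 19.0086/(1+0.121)^3 + 23.3235/(1+0.121)^4 + 28.6179/(1+0.121)^5 + 422.5874/(1+0.121)^5 = 306.7405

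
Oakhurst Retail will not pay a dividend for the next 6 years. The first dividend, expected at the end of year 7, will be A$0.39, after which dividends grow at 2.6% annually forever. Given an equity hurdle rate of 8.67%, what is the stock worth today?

A$3.90

Deferred-dividend DDM. At t=6 the remaining stream is a growing perpetuity with first payment D_7 = 0.39.
V_6 = D_7/(r−g) = 0.39/(0.0867−0.026) = 6.4250
P₀ = V_6/(1+r)^6 = 6.4250/(1+0.0867)^6 = 3.9014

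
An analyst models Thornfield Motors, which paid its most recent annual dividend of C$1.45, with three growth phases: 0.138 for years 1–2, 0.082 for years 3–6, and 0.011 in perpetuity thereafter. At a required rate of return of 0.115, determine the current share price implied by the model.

Three-stage DDM. Project D₁…D_6; terminal Gordon value at t=6 with g = 0.011; discount at r = 0.115.
D_1 = 1.6501
D_2 = 1.8778
D_3 = 2.0318
D_4 = 2.1984
D_5 = 2.3787
D_6 = 2.5737
TV_6 = 2.6020/(0.115−0.011) = 25.0195
P₀ = Σ Dₜ/(1+r)ᵗ + TV_6/(1+r)^6 = 21.6187

C$21.62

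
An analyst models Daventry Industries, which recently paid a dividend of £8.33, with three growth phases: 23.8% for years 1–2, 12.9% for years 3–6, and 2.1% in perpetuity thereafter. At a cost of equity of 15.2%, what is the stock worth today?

£124.34

Three-stage DDM. Project D₁…D_6; terminal Gordon value at t=6 with g = 0.021; discount at r = 0.152.
D_1 = 10.3125
D_2 = 12.7669
D_3 = 14.4139
D_4 = 16.2732
D_5 = 18.3725
D_6 = 20.7425
TV_6 = 21.1781/(0.152−0.021) = 161.6652
P₀ = Σ Dₜ/(1+r)ᵗ + TV_6/(1+r)^6 = 124.3373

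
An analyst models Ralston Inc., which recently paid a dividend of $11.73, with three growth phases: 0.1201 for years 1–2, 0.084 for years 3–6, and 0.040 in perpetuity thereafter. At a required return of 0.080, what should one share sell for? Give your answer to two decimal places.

Three-stage DDM. Project D₁…D_6; terminal Gordon value at t=6 with g = 0.04; discount at r = 0.08.
D_1 = 13.1388
D_2 = 14.7167
D_3 = 15.9529
D_4 = 17.2930
D_5 = 18.7456
D_6 = 20.3202
TV_6 = 21.1330/(0.08−0.04) = 528.3261
P₀ = Σ Dₜ/(1+r)ᵗ + TV_6/(1+r)^6 = 408.6558

$408.66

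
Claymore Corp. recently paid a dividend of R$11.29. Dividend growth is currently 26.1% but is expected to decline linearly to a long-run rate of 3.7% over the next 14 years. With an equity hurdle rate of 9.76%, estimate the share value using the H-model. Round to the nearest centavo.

H-model: P₀ = D₀[(1+g_L) + H(g_S−g_L)]/(r−g_L), with H = 14/2 = 7.
P₀ = 11.29 × [(1+0.037) + 7×(0.261−0.037)] / (0.0976−0.037)
   = 11.29 × 2.6050 / 0.0606 = 485.3210

R$485.32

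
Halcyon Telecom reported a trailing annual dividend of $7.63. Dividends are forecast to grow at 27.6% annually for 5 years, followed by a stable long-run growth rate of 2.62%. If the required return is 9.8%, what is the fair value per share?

Two-stage DDM. Project D₁…D_5 at 0.276, terminal growth 0.0262, discount at r = 0.098.
D_1 = 9.7359
D_2 = 12.4230
D_3 = 15.8517
D_4 = 20.2268
D_5 = 25.8094
Terminal value at t=5: TV = D_6/(r−g) = 26.4856/(0.098−0.0262) = 368.8803
P₀ = 9.7359/(1+0.098)^1 + 12.4230/(1+0.098)^2 + 15.8517/(1+0.098)^3 + 20.2268/(1+0.098)^4 + 25.8094/(1+0.098)^5 + 368.8803/(1+0.098)^5 = 292.3736

$292.37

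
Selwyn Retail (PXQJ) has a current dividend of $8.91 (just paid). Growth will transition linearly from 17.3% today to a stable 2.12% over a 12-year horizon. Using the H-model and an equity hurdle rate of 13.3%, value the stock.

H-model: P₀ = D₀[(1+g_L) + H(g_S−g_L)]/(r−g_L), with H = 12/2 = 6.
P₀ = 8.91 × [(1+0.0212) + 6×(0.173−0.0212)] / (0.133−0.0212)
   = 8.91 × 1.9320 / 0.1118 = 153.9725

$153.97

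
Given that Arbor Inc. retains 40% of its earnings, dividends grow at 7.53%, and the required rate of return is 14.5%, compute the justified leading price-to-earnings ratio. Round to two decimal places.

8.61

Payout ratio b = 1 − 0.40 = 0.60.
Justified leading P/E = b/(r−g) = 0.60/(0.145−0.0753) = 8.6083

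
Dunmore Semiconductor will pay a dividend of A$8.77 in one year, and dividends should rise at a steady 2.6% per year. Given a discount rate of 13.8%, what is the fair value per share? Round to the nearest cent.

A$78.30

Gordon growth model: P₀ = D₁/(r − g), with D₁ = 8.77 given directly.
P₀ = 8.7700 / (0.138 − 0.026) = 8.7700 / 0.112 = 78.3036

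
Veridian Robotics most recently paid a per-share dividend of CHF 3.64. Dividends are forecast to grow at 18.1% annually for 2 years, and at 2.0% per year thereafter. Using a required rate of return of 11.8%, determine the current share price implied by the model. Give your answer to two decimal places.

CHF 50.18

Two-stage DDM. Project D₁…D_2 at 0.181, terminal growth 0.02, discount at r = 0.118.
D_1 = 4.2988
D_2 = 5.0769
Terminal value at t=2: TV = D_3/(r−g) = 5.1785/(0.118−0.02) = 52.8415
P₀ = 4.2988/(1+0.118)^1 + 5.0769/(1+0.118)^2 + 52.8415/(1+0.118)^2 = 50.1827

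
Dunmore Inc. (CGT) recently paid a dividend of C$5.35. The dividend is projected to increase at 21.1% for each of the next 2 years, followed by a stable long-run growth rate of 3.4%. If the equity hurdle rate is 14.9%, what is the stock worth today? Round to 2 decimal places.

Two-stage DDM. Project D₁…D_2 at 0.211, terminal growth 0.034, discount at r = 0.149.
D_1 = 6.4788
D_2 = 7.8459
Terminal value at t=2: TV = D_3/(r−g) = 8.1126/(0.149−0.034) = 70.5448
P₀ = 6.4788/(1+0.149)^1 + 7.8459/(1+0.149)^2 + 70.5448/(1+0.149)^2 = 65.0165

C$65.02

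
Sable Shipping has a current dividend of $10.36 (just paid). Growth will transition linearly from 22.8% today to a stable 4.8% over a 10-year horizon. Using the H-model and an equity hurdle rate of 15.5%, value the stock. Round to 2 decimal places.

$188.61

H-model: P₀ = D₀[(1+g_L) + H(g_S−g_L)]/(r−g_L), with H = 10/2 = 5.
P₀ = 10.36 × [(1+0.048) + 5×(0.228−0.048)] / (0.155−0.048)
   = 10.36 × 1.9480 / 0.107 = 188.6101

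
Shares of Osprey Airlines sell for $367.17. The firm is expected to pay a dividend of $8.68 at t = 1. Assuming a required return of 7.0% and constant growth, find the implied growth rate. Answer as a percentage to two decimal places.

4.64%

From P₀ = D₁/(r − g), the implied growth is g = r − D₁/P₀.
g = 0.07 − 8.68/367.17 = 0.07 − 0.02364 = 0.04636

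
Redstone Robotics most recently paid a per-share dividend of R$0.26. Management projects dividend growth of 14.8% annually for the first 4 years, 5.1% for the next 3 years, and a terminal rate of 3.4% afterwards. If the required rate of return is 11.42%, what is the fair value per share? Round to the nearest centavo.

R$5.08

Three-stage DDM. Project D₁…D_7; terminal Gordon value at t=7 with g = 0.034; discount at r = 0.1142.
D_1 = 0.2985
D_2 = 0.3427
D_3 = 0.3934
D_4 = 0.4516
D_5 = 0.4746
D_6 = 0.4988
D_7 = 0.5243
TV_7 = 0.5421/(0.1142−0.034) = 6.7592
P₀ = Σ Dₜ/(1+r)ᵗ + TV_7/(1+r)^7 = 5.0750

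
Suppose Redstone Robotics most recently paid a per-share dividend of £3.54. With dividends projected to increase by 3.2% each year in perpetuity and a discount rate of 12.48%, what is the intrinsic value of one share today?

Gordon growth model: P₀ = D₁/(r − g). D₁ = 3.54 × (1 + 0.032) = 3.6533.
P₀ = 3.6533 / (0.1248 − 0.032) = 3.6533 / 0.0928 = 39.3672

£39.37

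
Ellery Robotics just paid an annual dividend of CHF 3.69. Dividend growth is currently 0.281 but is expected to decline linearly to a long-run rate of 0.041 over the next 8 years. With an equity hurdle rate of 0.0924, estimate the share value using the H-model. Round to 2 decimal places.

CHF 143.65

H-model: P₀ = D₀[(1+g_L) + H(g_S−g_L)]/(r−g_L), with H = 8/2 = 4.
P₀ = 3.69 × [(1+0.041) + 4×(0.281−0.041)] / (0.0924−0.041)
   = 3.69 × 2.0010 / 0.0514 = 143.6516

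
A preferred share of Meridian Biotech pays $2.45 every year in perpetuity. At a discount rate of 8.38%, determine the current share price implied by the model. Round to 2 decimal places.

Zero-growth DDM (perpetuity): P₀ = D/r = 2.45 / 0.0838 = 29.2363

$29.24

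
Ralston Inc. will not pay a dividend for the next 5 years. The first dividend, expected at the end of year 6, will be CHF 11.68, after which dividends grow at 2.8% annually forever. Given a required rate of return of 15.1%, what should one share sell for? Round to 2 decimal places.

CHF 47.01

Deferred-dividend DDM. At t=5 the remaining stream is a growing perpetuity with first payment D_6 = 11.68.
V_5 = D_6/(r−g) = 11.68/(0.151−0.028) = 94.9593
P₀ = V_5/(1+r)^5 = 94.9593/(1+0.151)^5 = 47.0068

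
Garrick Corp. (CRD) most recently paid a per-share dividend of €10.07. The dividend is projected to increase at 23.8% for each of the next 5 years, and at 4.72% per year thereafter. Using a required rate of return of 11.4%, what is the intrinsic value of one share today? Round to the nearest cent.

€337.46

Two-stage DDM. Project D₁…D_5 at 0.238, terminal growth 0.0472, discount at r = 0.114.
D_1 = 12.4667
D_2 = 15.4337
D_3 = 19.1070
D_4 = 23.6544
D_5 = 29.2842
Terminal value at t=5: TV = D_6/(r−g) = 30.6664/(0.114−0.0472) = 459.0773
P₀ = 12.4667/(1+0.114)^1 + 15.4337/(1+0.114)^2 + 19.1070/(1+0.114)^3 + 23.6544/(1+0.114)^4 + 29.2842/(1+0.114)^5 + 459.0773/(1+0.114)^5 = 337.4604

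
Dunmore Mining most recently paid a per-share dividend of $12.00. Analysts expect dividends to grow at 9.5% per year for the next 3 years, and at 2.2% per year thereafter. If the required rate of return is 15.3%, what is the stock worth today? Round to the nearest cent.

$112.69

Two-stage DDM. Project D₁…D_3 at 0.095, terminal growth 0.022, discount at r = 0.153.
D_1 = 13.1400
D_2 = 14.3883
D_3 = 15.7552
Terminal value at t=3: TV = D_4/(r−g) = 16.1018/(0.153−0.022) = 122.9145
P₀ = 13.1400/(1+0.153)^1 + 14.3883/(1+0.153)^2 + 15.7552/(1+0.153)^3 + 122.9145/(1+0.153)^3 = 112.6872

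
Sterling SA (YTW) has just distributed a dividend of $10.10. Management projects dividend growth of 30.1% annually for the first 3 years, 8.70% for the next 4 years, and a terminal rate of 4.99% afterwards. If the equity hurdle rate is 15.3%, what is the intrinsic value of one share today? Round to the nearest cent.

$205.68

Three-stage DDM. Project D₁…D_7; terminal Gordon value at t=7 with g = 0.0499; discount at r = 0.153.
D_1 = 13.1401
D_2 = 17.0953
D_3 = 22.2409
D_4 = 24.1759
D_5 = 26.2792
D_6 = 28.5655
D_7 = 31.0507
TV_7 = 32.6001/(0.153−0.0499) = 316.1992
P₀ = Σ Dₜ/(1+r)ᵗ + TV_7/(1+r)^7 = 205.6844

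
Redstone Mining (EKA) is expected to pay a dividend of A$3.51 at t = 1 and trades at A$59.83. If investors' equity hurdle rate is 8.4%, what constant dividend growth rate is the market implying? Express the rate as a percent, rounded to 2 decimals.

From P₀ = D₁/(r − g), the implied growth is g = r − D₁/P₀.
g = 0.084 − 3.51/59.83 = 0.084 − 0.05867 = 0.02533

2.53%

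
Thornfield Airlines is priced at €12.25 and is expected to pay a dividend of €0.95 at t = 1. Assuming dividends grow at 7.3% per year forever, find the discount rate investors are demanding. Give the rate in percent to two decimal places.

Rearranging the constant-growth DDM: r = D₁/P₀ + g.
r = 0.9500 / 12.25 + 0.073 = 0.07755 + 0.073 = 0.15055

15.06%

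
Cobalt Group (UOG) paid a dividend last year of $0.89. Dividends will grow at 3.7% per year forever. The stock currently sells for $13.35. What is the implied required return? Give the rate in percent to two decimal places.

Rearranging the constant-growth DDM: r = D₁/P₀ + g.
D₁ = 0.89 × (1 + 0.037) = 0.9229.
r = 0.9229 / 13.35 + 0.037 = 0.06913 + 0.037 = 0.10613

10.61%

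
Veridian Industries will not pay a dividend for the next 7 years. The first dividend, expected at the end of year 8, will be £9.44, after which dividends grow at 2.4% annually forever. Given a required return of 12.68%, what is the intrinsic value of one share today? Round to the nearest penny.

Deferred-dividend DDM. At t=7 the remaining stream is a growing perpetuity with first payment D_8 = 9.44.
V_7 = D_8/(r−g) = 9.44/(0.1268−0.024) = 91.8288
P₀ = V_7/(1+r)^7 = 91.8288/(1+0.1268)^7 = 39.8154

£39.82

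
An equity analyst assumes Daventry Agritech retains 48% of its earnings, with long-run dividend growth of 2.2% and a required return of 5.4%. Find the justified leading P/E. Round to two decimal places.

16.25

Payout ratio b = 1 − 0.48 = 0.52.
Justified leading P/E = b/(r−g) = 0.52/(0.054−0.022) = 16.2500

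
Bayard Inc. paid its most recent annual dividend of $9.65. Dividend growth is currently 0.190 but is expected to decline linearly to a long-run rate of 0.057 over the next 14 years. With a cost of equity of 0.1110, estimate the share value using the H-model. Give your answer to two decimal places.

H-model: P₀ = D₀[(1+g_L) + H(g_S−g_L)]/(r−g_L), with H = 14/2 = 7.
P₀ = 9.65 × [(1+0.057) + 7×(0.19−0.057)] / (0.111−0.057)
   = 9.65 × 1.9880 / 0.054 = 355.2630

$355.26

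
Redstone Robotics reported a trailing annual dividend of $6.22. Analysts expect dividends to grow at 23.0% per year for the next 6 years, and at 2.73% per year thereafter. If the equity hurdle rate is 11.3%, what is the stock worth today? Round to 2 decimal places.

$189.55

Two-stage DDM. Project D₁…D_6 at 0.23, terminal growth 0.0273, discount at r = 0.113.
D_1 = 7.6506
D_2 = 9.4102
D_3 = 11.5746
D_4 = 14.2367
D_5 = 17.5112
D_6 = 21.5388
Terminal value at t=6: TV = D_7/(r−g) = 22.1268/(0.113−0.0273) = 258.1889
P₀ = 7.6506/(1+0.113)^1 + 9.4102/(1+0.113)^2 + 11.5746/(1+0.113)^3 + 14.2367/(1+0.113)^4 + 17.5112/(1+0.113)^5 + 21.5388/(1+0.113)^6 + 258.1889/(1+0.113)^6 = 189.5469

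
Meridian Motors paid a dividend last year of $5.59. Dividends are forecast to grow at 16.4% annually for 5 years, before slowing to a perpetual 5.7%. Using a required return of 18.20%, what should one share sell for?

$70.48

Two-stage DDM. Project D₁…D_5 at 0.164, terminal growth 0.057, discount at r = 0.182.
D_1 = 6.5068
D_2 = 7.5739
D_3 = 8.8160
D_4 = 10.2618
D_5 = 11.9447
Terminal value at t=5: TV = D_6/(r−g) = 12.6256/(0.182−0.057) = 101.0047
P₀ = 6.5068/(1+0.182)^1 + 7.5739/(1+0.182)^2 + 8.8160/(1+0.182)^3 + 10.2618/(1+0.182)^4 + 11.9447/(1+0.182)^5 + 101.0047/(1+0.182)^5 = 70.4766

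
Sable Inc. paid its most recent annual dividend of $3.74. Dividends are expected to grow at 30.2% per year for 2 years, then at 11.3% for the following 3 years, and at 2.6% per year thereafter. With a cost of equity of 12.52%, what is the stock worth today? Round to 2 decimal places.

Three-stage DDM. Project D₁…D_5; terminal Gordon value at t=5 with g = 0.026; discount at r = 0.1252.
D_1 = 4.8695
D_2 = 6.3401
D_3 = 7.0565
D_4 = 7.8539
D_5 = 8.7414
TV_5 = 8.9686/(0.1252−0.026) = 90.4096
P₀ = Σ Dₜ/(1+r)ᵗ + TV_5/(1+r)^5 = 74.1612

$74.16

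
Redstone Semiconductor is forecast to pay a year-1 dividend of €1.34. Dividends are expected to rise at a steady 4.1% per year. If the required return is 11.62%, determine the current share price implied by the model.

€17.82

Gordon growth model: P₀ = D₁/(r − g), with D₁ = 1.34 given directly.
P₀ = 1.3400 / (0.1162 − 0.041) = 1.3400 / 0.0752 = 17.8191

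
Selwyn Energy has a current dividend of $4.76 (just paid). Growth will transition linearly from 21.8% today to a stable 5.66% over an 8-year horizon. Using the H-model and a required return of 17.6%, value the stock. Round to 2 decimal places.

H-model: P₀ = D₀[(1+g_L) + H(g_S−g_L)]/(r−g_L), with H = 8/2 = 4.
P₀ = 4.76 × [(1+0.0566) + 4×(0.218−0.0566)] / (0.176−0.0566)
   = 4.76 × 1.7022 / 0.1194 = 67.8599

$67.86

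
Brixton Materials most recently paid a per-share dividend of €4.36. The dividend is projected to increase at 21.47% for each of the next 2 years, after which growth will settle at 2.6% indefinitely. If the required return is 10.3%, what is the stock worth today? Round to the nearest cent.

€80.55

Two-stage DDM. Project D₁…D_2 at 0.2147, terminal growth 0.026, discount at r = 0.103.
D_1 = 5.2961
D_2 = 6.4332
Terminal value at t=2: TV = D_3/(r−g) = 6.6004/(0.103−0.026) = 85.7198
P₀ = 5.2961/(1+0.103)^1 + 6.4332/(1+0.103)^2 + 85.7198/(1+0.103)^2 = 80.5473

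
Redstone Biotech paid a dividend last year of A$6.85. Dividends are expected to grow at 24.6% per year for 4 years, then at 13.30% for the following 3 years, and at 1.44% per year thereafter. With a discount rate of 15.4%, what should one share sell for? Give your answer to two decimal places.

Three-stage DDM. Project D₁…D_7; terminal Gordon value at t=7 with g = 0.0144; discount at r = 0.154.
D_1 = 8.5351
D_2 = 10.6347
D_3 = 13.2509
D_4 = 16.5106
D_5 = 18.7065
D_6 = 21.1945
D_7 = 24.0133
TV_7 = 24.3591/(0.154−0.0144) = 174.4923
P₀ = Σ Dₜ/(1+r)ᵗ + TV_7/(1+r)^7 = 124.2621

A$124.26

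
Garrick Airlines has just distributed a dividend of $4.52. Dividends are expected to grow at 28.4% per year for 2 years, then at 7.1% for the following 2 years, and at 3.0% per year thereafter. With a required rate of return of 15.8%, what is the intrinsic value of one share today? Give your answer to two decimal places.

Three-stage DDM. Project D₁…D_4; terminal Gordon value at t=4 with g = 0.03; discount at r = 0.158.
D_1 = 5.8037
D_2 = 7.4519
D_3 = 7.9810
D_4 = 8.5477
TV_4 = 8.8041/(0.158−0.03) = 68.7820
P₀ = Σ Dₜ/(1+r)ᵗ + TV_4/(1+r)^4 = 58.7129

$58.71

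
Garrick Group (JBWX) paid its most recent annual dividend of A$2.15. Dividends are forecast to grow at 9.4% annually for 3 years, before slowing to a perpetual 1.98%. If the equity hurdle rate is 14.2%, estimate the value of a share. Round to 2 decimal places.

A$21.70

Two-stage DDM. Project D₁…D_3 at 0.094, terminal growth 0.0198, discount at r = 0.142.
D_1 = 2.3521
D_2 = 2.5732
D_3 = 2.8151
Terminal value at t=3: TV = D_4/(r−g) = 2.8708/(0.142−0.0198) = 23.4928
P₀ = 2.3521/(1+0.142)^1 + 2.5732/(1+0.142)^2 + 2.8151/(1+0.142)^3 + 23.4928/(1+0.142)^3 = 21.6966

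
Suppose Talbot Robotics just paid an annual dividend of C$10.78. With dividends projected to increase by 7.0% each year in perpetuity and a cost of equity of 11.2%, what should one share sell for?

Gordon growth model: P₀ = D₁/(r − g). D₁ = 10.78 × (1 + 0.07) = 11.5346.
P₀ = 11.5346 / (0.112 − 0.07) = 11.5346 / 0.042 = 274.6333

C$274.63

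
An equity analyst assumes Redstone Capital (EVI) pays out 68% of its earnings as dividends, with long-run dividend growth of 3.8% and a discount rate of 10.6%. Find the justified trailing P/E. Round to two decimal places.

Justified trailing P/E = b(1+g)/(r−g) = 0.68×(1+0.038)/(0.106−0.038) = 10.3800

10.38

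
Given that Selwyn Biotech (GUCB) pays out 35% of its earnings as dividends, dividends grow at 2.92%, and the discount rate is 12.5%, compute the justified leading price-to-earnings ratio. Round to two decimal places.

3.65

Justified leading P/E = b/(r−g) = 0.35/(0.125−0.0292) = 3.6534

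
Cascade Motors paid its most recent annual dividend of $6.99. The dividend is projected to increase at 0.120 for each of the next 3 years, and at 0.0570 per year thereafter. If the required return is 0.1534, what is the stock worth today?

Two-stage DDM. Project D₁…D_3 at 0.12, terminal growth 0.057, discount at r = 0.1534.
D_1 = 7.8288
D_2 = 8.7683
D_3 = 9.8204
Terminal value at t=3: TV = D_4/(r−g) = 10.3802/(0.1534−0.057) = 107.6785
P₀ = 7.8288/(1+0.1534)^1 + 8.7683/(1+0.1534)^2 + 9.8204/(1+0.1534)^3 + 107.6785/(1+0.1534)^3 = 89.9549

$89.95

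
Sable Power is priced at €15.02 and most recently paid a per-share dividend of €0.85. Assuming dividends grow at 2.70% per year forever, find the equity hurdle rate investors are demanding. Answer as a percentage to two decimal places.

Rearranging the constant-growth DDM: r = D₁/P₀ + g.
D₁ = 0.85 × (1 + 0.027) = 0.8729.
r = 0.8729 / 15.02 + 0.027 = 0.05812 + 0.027 = 0.08512

8.51%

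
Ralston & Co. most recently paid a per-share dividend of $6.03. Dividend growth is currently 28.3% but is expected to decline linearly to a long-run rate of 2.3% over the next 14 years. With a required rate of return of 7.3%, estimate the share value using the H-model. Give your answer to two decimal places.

$342.87

H-model: P₀ = D₀[(1+g_L) + H(g_S−g_L)]/(r−g_L), with H = 14/2 = 7.
P₀ = 6.03 × [(1+0.023) + 7×(0.283−0.023)] / (0.073−0.023)
   = 6.03 × 2.8430 / 0.05 = 342.8658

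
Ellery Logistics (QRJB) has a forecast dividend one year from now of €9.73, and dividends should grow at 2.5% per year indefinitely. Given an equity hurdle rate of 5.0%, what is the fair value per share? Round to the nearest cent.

€389.20

Gordon growth model: P₀ = D₁/(r − g), with D₁ = 9.73 given directly.
P₀ = 9.7300 / (0.05 − 0.025) = 9.7300 / 0.025 = 389.2000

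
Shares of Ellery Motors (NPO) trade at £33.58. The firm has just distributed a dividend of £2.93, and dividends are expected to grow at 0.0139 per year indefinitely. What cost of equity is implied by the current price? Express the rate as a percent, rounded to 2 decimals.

10.24%

Rearranging the constant-growth DDM: r = D₁/P₀ + g.
D₁ = 2.93 × (1 + 0.0139) = 2.9707.
r = 2.9707 / 33.58 + 0.0139 = 0.08847 + 0.0139 = 0.10237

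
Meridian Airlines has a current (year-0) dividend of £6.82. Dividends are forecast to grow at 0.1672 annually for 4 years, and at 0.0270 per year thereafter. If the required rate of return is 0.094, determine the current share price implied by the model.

£167.61

Two-stage DDM. Project D₁…D_4 at 0.1672, terminal growth 0.027, discount at r = 0.094.
D_1 = 7.9603
D_2 = 9.2913
D_3 = 10.8448
D_4 = 12.6580
Terminal value at t=4: TV = D_5/(r−g) = 12.9998/(0.094−0.027) = 194.0265
P₀ = 7.9603/(1+0.094)^1 + 9.2913/(1+0.094)^2 + 10.8448/(1+0.094)^3 + 12.6580/(1+0.094)^4 + 194.0265/(1+0.094)^4 = 167.6130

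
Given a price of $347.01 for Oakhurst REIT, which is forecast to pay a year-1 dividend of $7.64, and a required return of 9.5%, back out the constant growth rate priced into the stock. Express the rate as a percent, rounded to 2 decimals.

From P₀ = D₁/(r − g), the implied growth is g = r − D₁/P₀.
g = 0.095 − 7.64/347.01 = 0.095 − 0.02202 = 0.07298

7.30%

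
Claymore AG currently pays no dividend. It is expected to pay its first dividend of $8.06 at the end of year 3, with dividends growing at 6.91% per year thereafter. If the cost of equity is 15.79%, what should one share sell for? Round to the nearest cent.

$67.70

Deferred-dividend DDM. At t=2 the remaining stream is a growing perpetuity with first payment D_3 = 8.06.
V_2 = D_3/(r−g) = 8.06/(0.1579−0.0691) = 90.7658
P₀ = V_2/(1+r)^2 = 90.7658/(1+0.1579)^2 = 67.6986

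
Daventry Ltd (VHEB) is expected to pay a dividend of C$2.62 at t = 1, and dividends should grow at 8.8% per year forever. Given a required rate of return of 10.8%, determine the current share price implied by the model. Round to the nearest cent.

C$131.00

Gordon growth model: P₀ = D₁/(r − g), with D₁ = 2.62 given directly.
P₀ = 2.6200 / (0.108 − 0.088) = 2.6200 / 0.02 = 131.0000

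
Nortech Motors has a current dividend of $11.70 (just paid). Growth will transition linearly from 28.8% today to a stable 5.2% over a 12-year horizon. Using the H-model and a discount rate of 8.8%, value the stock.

$802.10

H-model: P₀ = D₀[(1+g_L) + H(g_S−g_L)]/(r−g_L), with H = 12/2 = 6.
P₀ = 11.70 × [(1+0.052) + 6×(0.288−0.052)] / (0.088−0.052)
   = 11.70 × 2.4680 / 0.036 = 802.1000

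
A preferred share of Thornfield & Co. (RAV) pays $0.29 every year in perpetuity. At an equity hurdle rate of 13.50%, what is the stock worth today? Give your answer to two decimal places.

$2.15

Zero-growth DDM (perpetuity): P₀ = D/r = 0.29 / 0.135 = 2.1481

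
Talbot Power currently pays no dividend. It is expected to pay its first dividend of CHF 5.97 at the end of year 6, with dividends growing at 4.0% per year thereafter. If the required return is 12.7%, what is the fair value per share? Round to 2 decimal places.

CHF 37.74

Deferred-dividend DDM. At t=5 the remaining stream is a growing perpetuity with first payment D_6 = 5.97.
V_5 = D_6/(r−g) = 5.97/(0.127−0.04) = 68.6207
P₀ = V_5/(1+r)^5 = 68.6207/(1+0.127)^5 = 37.7429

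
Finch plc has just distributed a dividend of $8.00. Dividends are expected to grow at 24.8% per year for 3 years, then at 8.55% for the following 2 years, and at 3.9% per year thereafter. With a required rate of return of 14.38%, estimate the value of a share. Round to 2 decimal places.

Three-stage DDM. Project D₁…D_5; terminal Gordon value at t=5 with g = 0.039; discount at r = 0.1438.
D_1 = 9.9840
D_2 = 12.4600
D_3 = 15.5501
D_4 = 16.8797
D_5 = 18.3229
TV_5 = 19.0375/(0.1438−0.039) = 181.6551
P₀ = Σ Dₜ/(1+r)ᵗ + TV_5/(1+r)^5 = 140.6548

$140.65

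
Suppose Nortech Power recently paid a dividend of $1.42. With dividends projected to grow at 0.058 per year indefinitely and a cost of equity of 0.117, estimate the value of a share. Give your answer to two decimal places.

Gordon growth model: P₀ = D₁/(r − g). D₁ = 1.42 × (1 + 0.058) = 1.5024.
P₀ = 1.5024 / (0.117 − 0.058) = 1.5024 / 0.059 = 25.4637

$25.46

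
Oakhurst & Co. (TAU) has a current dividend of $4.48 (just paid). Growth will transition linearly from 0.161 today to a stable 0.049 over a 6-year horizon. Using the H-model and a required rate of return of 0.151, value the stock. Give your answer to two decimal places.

H-model: P₀ = D₀[(1+g_L) + H(g_S−g_L)]/(r−g_L), with H = 6/2 = 3.
P₀ = 4.48 × [(1+0.049) + 3×(0.161−0.049)] / (0.151−0.049)
   = 4.48 × 1.3850 / 0.102 = 60.8314

$60.83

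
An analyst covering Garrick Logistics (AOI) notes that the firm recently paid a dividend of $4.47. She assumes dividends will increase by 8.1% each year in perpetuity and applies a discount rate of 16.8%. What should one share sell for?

Gordon growth model: P₀ = D₁/(r − g). D₁ = 4.47 × (1 + 0.081) = 4.8321.
P₀ = 4.8321 / (0.168 − 0.081) = 4.8321 / 0.087 = 55.5410

$55.54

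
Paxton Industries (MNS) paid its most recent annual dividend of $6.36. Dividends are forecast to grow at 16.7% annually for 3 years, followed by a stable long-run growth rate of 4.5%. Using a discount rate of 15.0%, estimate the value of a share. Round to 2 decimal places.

Two-stage DDM. Project D₁…D_3 at 0.167, terminal growth 0.045, discount at r = 0.15.
D_1 = 7.4221
D_2 = 8.6616
D_3 = 10.1081
Terminal value at t=3: TV = D_4/(r−g) = 10.5630/(0.15−0.045) = 100.5997
P₀ = 7.4221/(1+0.15)^1 + 8.6616/(1+0.15)^2 + 10.1081/(1+0.15)^3 + 100.5997/(1+0.15)^3 = 85.7956

$85.80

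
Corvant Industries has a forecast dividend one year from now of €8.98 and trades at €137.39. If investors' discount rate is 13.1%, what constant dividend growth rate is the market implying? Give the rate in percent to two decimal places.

6.56%

From P₀ = D₁/(r − g), the implied growth is g = r − D₁/P₀.
g = 0.131 − 8.98/137.39 = 0.131 − 0.06536 = 0.06564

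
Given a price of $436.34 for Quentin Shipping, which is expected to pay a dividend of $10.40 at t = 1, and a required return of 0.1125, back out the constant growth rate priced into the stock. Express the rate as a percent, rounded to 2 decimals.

8.87%

From P₀ = D₁/(r − g), the implied growth is g = r − D₁/P₀.
g = 0.1125 − 10.40/436.34 = 0.1125 − 0.02383 = 0.08867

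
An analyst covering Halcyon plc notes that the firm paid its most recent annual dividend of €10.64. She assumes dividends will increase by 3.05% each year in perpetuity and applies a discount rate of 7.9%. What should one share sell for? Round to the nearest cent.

Gordon growth model: P₀ = D₁/(r − g). D₁ = 10.64 × (1 + 0.0305) = 10.9645.
P₀ = 10.9645 / (0.079 − 0.0305) = 10.9645 / 0.0485 = 226.0726

€226.07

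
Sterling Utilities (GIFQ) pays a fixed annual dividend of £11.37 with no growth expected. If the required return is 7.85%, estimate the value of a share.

£144.84

Zero-growth DDM (perpetuity): P₀ = D/r = 11.37 / 0.0785 = 144.8408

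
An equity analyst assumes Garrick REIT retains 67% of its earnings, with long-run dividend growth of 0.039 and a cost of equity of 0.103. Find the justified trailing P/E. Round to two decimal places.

Payout ratio b = 1 − 0.67 = 0.33.
Justified trailing P/E = b(1+g)/(r−g) = 0.33×(1+0.039)/(0.103−0.039) = 5.3573

5.36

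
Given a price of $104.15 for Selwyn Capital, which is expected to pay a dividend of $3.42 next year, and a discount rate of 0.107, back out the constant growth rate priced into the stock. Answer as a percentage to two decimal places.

7.42%

From P₀ = D₁/(r − g), the implied growth is g = r − D₁/P₀.
g = 0.107 − 3.42/104.15 = 0.107 − 0.03284 = 0.07416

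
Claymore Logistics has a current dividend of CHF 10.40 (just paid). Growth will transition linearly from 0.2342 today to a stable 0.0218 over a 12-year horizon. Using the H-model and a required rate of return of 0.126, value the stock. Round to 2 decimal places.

CHF 229.18

H-model: P₀ = D₀[(1+g_L) + H(g_S−g_L)]/(r−g_L), with H = 12/2 = 6.
P₀ = 10.40 × [(1+0.0218) + 6×(0.2342−0.0218)] / (0.126−0.0218)
   = 10.40 × 2.2962 / 0.1042 = 229.1793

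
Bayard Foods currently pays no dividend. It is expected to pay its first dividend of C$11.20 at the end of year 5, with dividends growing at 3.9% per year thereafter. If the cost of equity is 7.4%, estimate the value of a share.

Deferred-dividend DDM. At t=4 the remaining stream is a growing perpetuity with first payment D_5 = 11.20.
V_4 = D_5/(r−g) = 11.20/(0.074−0.039) = 320.0000
P₀ = V_4/(1+r)^4 = 320.0000/(1+0.074)^4 = 240.5098

C$240.51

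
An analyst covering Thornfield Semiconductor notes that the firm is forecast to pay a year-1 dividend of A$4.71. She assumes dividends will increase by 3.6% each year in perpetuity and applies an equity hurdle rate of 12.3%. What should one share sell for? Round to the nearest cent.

A$54.14

Gordon growth model: P₀ = D₁/(r − g), with D₁ = 4.71 given directly.
P₀ = 4.7100 / (0.123 − 0.036) = 4.7100 / 0.087 = 54.1379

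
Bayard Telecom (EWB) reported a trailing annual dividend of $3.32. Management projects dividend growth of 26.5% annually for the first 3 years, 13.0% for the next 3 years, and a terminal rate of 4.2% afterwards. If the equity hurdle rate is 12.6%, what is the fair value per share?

$85.87

Three-stage DDM. Project D₁…D_6; terminal Gordon value at t=6 with g = 0.042; discount at r = 0.126.
D_1 = 4.1998
D_2 = 5.3127
D_3 = 6.7206
D_4 = 7.5943
D_5 = 8.5816
D_6 = 9.6972
TV_6 = 10.1045/(0.126−0.042) = 120.2911
P₀ = Σ Dₜ/(1+r)ᵗ + TV_6/(1+r)^6 = 85.8714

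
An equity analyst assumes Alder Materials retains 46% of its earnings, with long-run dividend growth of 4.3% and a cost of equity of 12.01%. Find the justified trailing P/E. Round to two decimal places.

7.31

Payout ratio b = 1 − 0.46 = 0.54.
Justified trailing P/E = b(1+g)/(r−g) = 0.54×(1+0.043)/(0.1201−0.043) = 7.3051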